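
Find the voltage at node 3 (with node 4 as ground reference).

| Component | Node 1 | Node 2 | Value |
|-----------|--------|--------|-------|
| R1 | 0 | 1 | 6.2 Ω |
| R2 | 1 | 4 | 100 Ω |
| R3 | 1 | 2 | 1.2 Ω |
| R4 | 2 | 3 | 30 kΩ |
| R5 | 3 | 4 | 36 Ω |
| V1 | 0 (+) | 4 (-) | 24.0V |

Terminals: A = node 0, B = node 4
Nodal analysis, taking node 4 as the 0 V reference.
Source V1 fixes V_0 = 24 V.
KCL at each unknown node (sum of currents leaving = 0; resistances in Ω):
  Node 1: (V_1 - 24)/6.2 + (V_1 - 0)/100 + (V_1 - V_2)/1.2 = 0
  Node 2: (V_2 - V_1)/1.2 + (V_2 - V_3)/30000 = 0
  Node 3: (V_3 - V_2)/30000 + (V_3 - 0)/36 = 0
Collecting terms (coefficients in siemens):
  1.005·V_1 - 0.8333·V_2 = 3.871
  0.8334·V_2 - 0.8333·V_1 - 0.00003333·V_3 = 0
  0.02781·V_3 - 0.00003333·V_2 = 0
Solving these 3 simultaneous equations (Gaussian elimination) gives:
  V_1 = 22.59 V, V_2 = 22.59 V, V_3 = 0.02708 V
The requested potential is V_3 = 0.02708 V.

Final answer: V_3 = 0.02708 V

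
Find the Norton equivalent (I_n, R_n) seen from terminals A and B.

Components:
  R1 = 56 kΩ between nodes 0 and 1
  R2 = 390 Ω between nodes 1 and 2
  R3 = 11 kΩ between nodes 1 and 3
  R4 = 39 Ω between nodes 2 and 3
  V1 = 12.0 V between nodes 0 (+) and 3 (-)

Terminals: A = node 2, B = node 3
Find the Thévenin equivalent first; then I_n = V_th/R_th and R_n = R_th.
Step 1 — V_th is the open-circuit voltage V_A - V_B (nothing connected across the terminals).
Nodal analysis, taking node 3 as the 0 V reference.
Source V1 fixes V_0 = 12 V.
KCL at each unknown node (sum of currents leaving = 0; resistances in Ω):
  Node 1: (V_1 - 12)/56000 + (V_1 - V_2)/390 + (V_1 - 0)/11000 = 0
  Node 2: (V_2 - V_1)/390 + (V_2 - 0)/39 = 0
Collecting terms (coefficients in siemens):
  0.002673·V_1 - 0.002564·V_2 = 0.0002143
  0.02821·V_2 - 0.002564·V_1 = 0
Determinant D = (0.002673)(0.02821) - (-0.002564)(-0.002564) = 0.00006881
V_1 = [(0.0002143)(0.02821) - (-0.002564)(0)]/D = 0.08783 V
V_2 = [(0.002673)(0) - (0.0002143)(-0.002564)]/D = 0.007985 V
V_th = V_2 - V_3 = 0.007985 - 0 = 0.007985 V
Step 2 — R_th: zero the source — replace V1 by a short circuit (node 3 merges into node 0) — and find the resistance seen between A (node 2) and B (node 0).
Reduce the network between node 2 (A) and node 0 (B) by series/parallel combination:
  Rp1 = R1 ‖ R3 (parallel, both between nodes 0 and 1) = 1/(1/56000 + 1/11000) = 9194 Ω
  Rs1 = R2 + Rp1 (series, joined only at node 1) = 390 + 9194 = 9584 Ω
  Rp2 = R4 ‖ Rs1 (parallel, both between nodes 0 and 2) = 1/(1/39 + 1/9584) = 38.84 Ω
R_th = 38.84 Ω
I_n = V_th/R_th = 0.007985/38.84 = 0.0002056 A, and R_n = R_th = 38.84 Ω

Final answer: I_n = 0.0002056 A, R_n = 38.84 Ω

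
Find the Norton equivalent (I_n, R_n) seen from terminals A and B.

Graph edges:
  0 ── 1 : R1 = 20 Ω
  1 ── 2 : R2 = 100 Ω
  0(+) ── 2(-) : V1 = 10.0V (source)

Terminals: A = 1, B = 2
Find the Thévenin equivalent first; then I_n = V_th/R_th and R_n = R_th.
Step 1 — V_th is the open-circuit voltage V_A - V_B (nothing connected across the terminals).
Nodal analysis, taking node 2 as the 0 V reference.
Source V1 fixes V_0 = 10 V.
KCL at each unknown node (sum of currents leaving = 0; resistances in Ω):
  Node 1: (V_1 - 10)/20 + (V_1 - 0)/100 = 0
Collecting terms: 0.06 × V_1 = 0.5  =>  V_1 = 8.333 V
V_th = V_1 - V_2 = 8.333 - 0 = 8.333 V
Step 2 — R_th: zero the source — replace V1 by a short circuit (node 2 merges into node 0) — and find the resistance seen between A (node 1) and B (node 0).
Reduce the network between node 1 (A) and node 0 (B) by series/parallel combination:
  Rp1 = R1 ‖ R2 (parallel, both between nodes 0 and 1) = 1/(1/20 + 1/100) = 16.67 Ω
R_th = 16.67 Ω
I_n = V_th/R_th = 8.333/16.67 = 0.5 A, and R_n = R_th = 16.67 Ω

Final answer: I_n = 0.5 A, R_n = 16.67 Ω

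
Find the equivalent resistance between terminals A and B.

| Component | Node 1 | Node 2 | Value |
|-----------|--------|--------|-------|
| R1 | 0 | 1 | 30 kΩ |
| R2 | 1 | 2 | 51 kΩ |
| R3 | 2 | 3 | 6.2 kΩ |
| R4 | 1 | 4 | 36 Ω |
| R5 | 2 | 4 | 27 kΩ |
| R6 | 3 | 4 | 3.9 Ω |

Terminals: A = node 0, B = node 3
The network is not a plain series/parallel combination. Inject a 1 A test current into terminal A (node 0) and return it from terminal B (node 3); then R_eq = V_A / (1 A).
Nodal analysis, taking node 3 as the 0 V reference.
Current source I_test pushes 1 A into node 0 and draws it out of node 3.
KCL at each unknown node (sum of currents leaving = 0; resistances in Ω):
  Node 0: (V_0 - V_1)/30000 - 1 = 0
  Node 1: (V_1 - V_0)/30000 + (V_1 - V_2)/51000 + (V_1 - V_4)/36 = 0
  Node 2: (V_2 - V_1)/51000 + (V_2 - 0)/6200 + (V_2 - V_4)/27000 = 0
  Node 4: (V_4 - V_1)/36 + (V_4 - V_2)/27000 + (V_4 - 0)/3.9 = 0
Collecting terms (coefficients in siemens):
  0.00003333·V_0 - 0.00003333·V_1 = 1
  0.02783·V_1 - 0.00003333·V_0 - 0.00001961·V_2 - 0.02778·V_4 = 0
  0.0002179·V_2 - 0.00001961·V_1 - 0.00003704·V_4 = 0
  0.2842·V_4 - 0.02778·V_1 - 0.00003704·V_2 = 0
Solving these 4 simultaneous equations (Gaussian elimination) gives:
  V_0 = 30040 V, V_1 = 39.87 V, V_2 = 4.25 V, V_4 = 3.897 V
R_eq = V_0 / 1 A = 30040 Ω = 30.04 kΩ

Final answer: 30.04 kΩ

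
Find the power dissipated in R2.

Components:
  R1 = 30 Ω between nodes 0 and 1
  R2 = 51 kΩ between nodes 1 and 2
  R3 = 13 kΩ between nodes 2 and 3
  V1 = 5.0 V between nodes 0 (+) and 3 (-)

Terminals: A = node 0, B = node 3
Nodal analysis, taking node 3 as the 0 V reference.
Source V1 fixes V_0 = 5 V.
KCL at each unknown node (sum of currents leaving = 0; resistances in Ω):
  Node 1: (V_1 - 5)/30 + (V_1 - V_2)/51000 = 0
  Node 2: (V_2 - V_1)/51000 + (V_2 - 0)/13000 = 0
Collecting terms (coefficients in siemens):
  0.03335·V_1 - 0.00001961·V_2 = 0.1667
  0.00009653·V_2 - 0.00001961·V_1 = 0
Determinant D = (0.03335)(0.00009653) - (-0.00001961)(-0.00001961) = 0.000003219
V_1 = [(0.1667)(0.00009653) - (-0.00001961)(0)]/D = 4.998 V
V_2 = [(0.03335)(0) - (0.1667)(-0.00001961)]/D = 1.015 V
I_R2 = (V_1 - V_2)/R2 = (4.998 - 1.015)/51000 = 0.00007809 A
P_R2 = I_R2² × R2 = (0.00007809)² × 51000 = 0.000311 W

Final answer: 0.000311 W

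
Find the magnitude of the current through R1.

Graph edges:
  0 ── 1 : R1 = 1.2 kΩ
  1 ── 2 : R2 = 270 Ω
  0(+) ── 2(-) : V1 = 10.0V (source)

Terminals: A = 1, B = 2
Nodal analysis, taking node 2 as the 0 V reference.
Source V1 fixes V_0 = 10 V.
KCL at each unknown node (sum of currents leaving = 0; resistances in Ω):
  Node 1: (V_1 - 10)/1200 + (V_1 - 0)/270 = 0
Collecting terms: 0.004537 × V_1 = 0.008333  =>  V_1 = 1.837 V
I_R1 = (V_0 - V_1)/R1 = (10 - 1.837)/1200 = 0.006803 A
|I_R1| = 0.006803 A

Final answer: |I_R1| = 0.006803 A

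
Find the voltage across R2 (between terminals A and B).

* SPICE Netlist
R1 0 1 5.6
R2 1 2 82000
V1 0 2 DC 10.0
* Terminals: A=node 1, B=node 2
R1 and R2 are in series across V1 (node 0 → node 1 → node 2), and the output A–B is taken across R2, so this is a voltage divider.
Series current: I = V1/(R1 + R2) = 10/(5.6 + 82000) = 10/82010 = 0.0001219 A
V_R2 = I × R2 = V1 × R2/(R1 + R2) = 10 × 82000/82010 = 9.999 V

Final answer: 9.999 V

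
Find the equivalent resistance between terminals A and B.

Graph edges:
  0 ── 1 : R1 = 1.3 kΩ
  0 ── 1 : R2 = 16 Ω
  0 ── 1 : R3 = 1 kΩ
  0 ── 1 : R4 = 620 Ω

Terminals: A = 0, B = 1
Reduce the network between node 0 (A) and node 1 (B) by series/parallel combination:
  Rp1 = R1 ‖ R2 ‖ R3 ‖ R4 (parallel, all between nodes 0 and 1) = 1/(1/1300 + 1/16 + 1/1000 + 1/620) = 15.18 Ω
R_eq = 15.18 Ω

Final answer: 15.18 Ω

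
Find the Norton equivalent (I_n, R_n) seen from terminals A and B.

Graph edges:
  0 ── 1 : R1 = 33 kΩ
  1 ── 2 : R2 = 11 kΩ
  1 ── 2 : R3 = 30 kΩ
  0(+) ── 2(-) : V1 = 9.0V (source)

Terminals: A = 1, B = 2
Find the Thévenin equivalent first; then I_n = V_th/R_th and R_n = R_th.
Step 1 — V_th is the open-circuit voltage V_A - V_B (nothing connected across the terminals).
Nodal analysis, taking node 2 as the 0 V reference.
Source V1 fixes V_0 = 9 V.
KCL at each unknown node (sum of currents leaving = 0; resistances in Ω):
  Node 1: (V_1 - 9)/33000 + (V_1 - 0)/11000 + (V_1 - 0)/30000 = 0
Collecting terms: 0.0001545 × V_1 = 0.0002727  =>  V_1 = 1.765 V
V_th = V_1 - V_2 = 1.765 - 0 = 1.765 V
Step 2 — R_th: zero the source — replace V1 by a short circuit (node 2 merges into node 0) — and find the resistance seen between A (node 1) and B (node 0).
Reduce the network between node 1 (A) and node 0 (B) by series/parallel combination:
  Rp1 = R1 ‖ R2 ‖ R3 (parallel, all between nodes 0 and 1) = 1/(1/33000 + 1/11000 + 1/30000) = 6471 Ω
R_th = 6.471 kΩ
I_n = V_th/R_th = 1.765/6471 = 0.0002727 A, and R_n = R_th = 6.471 kΩ

Final answer: I_n = 0.0002727 A, R_n = 6.471 kΩ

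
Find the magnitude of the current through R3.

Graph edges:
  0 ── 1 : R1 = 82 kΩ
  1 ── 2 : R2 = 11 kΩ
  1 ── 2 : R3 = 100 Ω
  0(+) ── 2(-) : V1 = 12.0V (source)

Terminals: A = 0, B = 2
Nodal analysis, taking node 2 as the 0 V reference.
Source V1 fixes V_0 = 12 V.
KCL at each unknown node (sum of currents leaving = 0; resistances in Ω):
  Node 1: (V_1 - 12)/82000 + (V_1 - 0)/11000 + (V_1 - 0)/100 = 0
Collecting terms: 0.0101 × V_1 = 0.0001463  =>  V_1 = 0.01448 V
I_R3 = (V_1 - V_2)/R3 = (0.01448 - 0)/100 = 0.0001448 A
|I_R3| = 0.0001448 A

Final answer: |I_R3| = 0.0001448 A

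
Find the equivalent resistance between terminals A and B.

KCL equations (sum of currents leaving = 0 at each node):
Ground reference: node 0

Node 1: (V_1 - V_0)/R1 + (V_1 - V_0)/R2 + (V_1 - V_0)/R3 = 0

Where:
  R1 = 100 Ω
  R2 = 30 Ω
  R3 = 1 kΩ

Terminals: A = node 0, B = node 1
Reduce the network between node 0 (A) and node 1 (B) by series/parallel combination:
  Rp1 = R1 ‖ R2 ‖ R3 (parallel, all between nodes 0 and 1) = 1/(1/100 + 1/30 + 1/1000) = 22.56 Ω
R_eq = 22.56 Ω

Final answer: 22.56 Ω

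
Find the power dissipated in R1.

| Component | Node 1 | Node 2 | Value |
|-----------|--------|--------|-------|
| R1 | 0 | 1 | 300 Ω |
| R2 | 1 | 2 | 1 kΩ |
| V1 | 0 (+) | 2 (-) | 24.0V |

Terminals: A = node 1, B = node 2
Nodal analysis, taking node 2 as the 0 V reference.
Source V1 fixes V_0 = 24 V.
KCL at each unknown node (sum of currents leaving = 0; resistances in Ω):
  Node 1: (V_1 - 24)/300 + (V_1 - 0)/1000 = 0
Collecting terms: 0.004333 × V_1 = 0.08  =>  V_1 = 18.46 V
I_R1 = (V_0 - V_1)/R1 = (24 - 18.46)/300 = 0.01846 A
P_R1 = I_R1² × R1 = (0.01846)² × 300 = 0.1022 W

Final answer: 0.1022 W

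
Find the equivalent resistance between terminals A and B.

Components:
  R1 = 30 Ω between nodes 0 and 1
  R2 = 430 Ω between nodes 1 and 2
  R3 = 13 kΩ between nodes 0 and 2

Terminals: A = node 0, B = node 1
Reduce the network between node 0 (A) and node 1 (B) by series/parallel combination:
  Rs1 = R3 + R2 (series, joined only at node 2) = 13000 + 430 = 13430 Ω
  Rp1 = R1 ‖ Rs1 (parallel, both between nodes 0 and 1) = 1/(1/30 + 1/13430) = 29.93 Ω
R_eq = 29.93 Ω

Final answer: 29.93 Ω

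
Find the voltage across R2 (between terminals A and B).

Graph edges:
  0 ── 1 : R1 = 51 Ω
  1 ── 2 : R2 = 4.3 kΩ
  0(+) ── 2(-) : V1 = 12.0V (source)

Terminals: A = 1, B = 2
R1 and R2 are in series across V1 (node 0 → node 1 → node 2), and the output A–B is taken across R2, so this is a voltage divider.
Series current: I = V1/(R1 + R2) = 12/(51 + 4300) = 12/4351 = 0.002758 A
V_R2 = I × R2 = V1 × R2/(R1 + R2) = 12 × 4300/4351 = 11.86 V

Final answer: 11.86 V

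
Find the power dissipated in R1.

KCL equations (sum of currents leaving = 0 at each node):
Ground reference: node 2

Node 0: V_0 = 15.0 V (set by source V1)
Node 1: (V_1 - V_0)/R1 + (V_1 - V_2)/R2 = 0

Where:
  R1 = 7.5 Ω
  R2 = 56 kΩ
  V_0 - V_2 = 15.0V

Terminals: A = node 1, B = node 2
Nodal analysis, taking node 2 as the 0 V reference.
Source V1 fixes V_0 = 15 V.
KCL at each unknown node (sum of currents leaving = 0; resistances in Ω):
  Node 1: (V_1 - 15)/7.5 + (V_1 - 0)/56000 = 0
Collecting terms: 0.1334 × V_1 = 2  =>  V_1 = 15 V
I_R1 = (V_0 - V_1)/R1 = (15 - 15)/7.5 = 0.0002678 A
P_R1 = I_R1² × R1 = (0.0002678)² × 7.5 = 0.000000538 W

Final answer: 5.38e-07 W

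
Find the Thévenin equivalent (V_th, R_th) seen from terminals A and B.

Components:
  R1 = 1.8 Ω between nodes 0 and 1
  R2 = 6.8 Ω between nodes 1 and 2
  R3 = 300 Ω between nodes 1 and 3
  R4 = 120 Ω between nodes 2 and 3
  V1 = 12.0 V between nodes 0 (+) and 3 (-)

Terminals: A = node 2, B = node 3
Step 1 — V_th is the open-circuit voltage V_A - V_B (nothing connected across the terminals).
Nodal analysis, taking node 3 as the 0 V reference.
Source V1 fixes V_0 = 12 V.
KCL at each unknown node (sum of currents leaving = 0; resistances in Ω):
  Node 1: (V_1 - 12)/1.8 + (V_1 - V_2)/6.8 + (V_1 - 0)/300 = 0
  Node 2: (V_2 - V_1)/6.8 + (V_2 - 0)/120 = 0
Collecting terms (coefficients in siemens):
  0.7059·V_1 - 0.1471·V_2 = 6.667
  0.1554·V_2 - 0.1471·V_1 = 0
Determinant D = (0.7059)(0.1554) - (-0.1471)(-0.1471) = 0.08807
V_1 = [(6.667)(0.1554) - (-0.1471)(0)]/D = 11.76 V
V_2 = [(0.7059)(0) - (6.667)(-0.1471)]/D = 11.13 V
V_th = V_2 - V_3 = 11.13 - 0 = 11.13 V
Step 2 — R_th: zero the source — replace V1 by a short circuit (node 3 merges into node 0) — and find the resistance seen between A (node 2) and B (node 0).
Reduce the network between node 2 (A) and node 0 (B) by series/parallel combination:
  Rp1 = R1 ‖ R3 (parallel, both between nodes 0 and 1) = 1/(1/1.8 + 1/300) = 1.789 Ω
  Rs1 = R2 + Rp1 (series, joined only at node 1) = 6.8 + 1.789 = 8.589 Ω
  Rp2 = R4 ‖ Rs1 (parallel, both between nodes 0 and 2) = 1/(1/120 + 1/8.589) = 8.016 Ω
R_th = 8.016 Ω

Final answer: V_th = 11.13 V, R_th = 8.016 Ω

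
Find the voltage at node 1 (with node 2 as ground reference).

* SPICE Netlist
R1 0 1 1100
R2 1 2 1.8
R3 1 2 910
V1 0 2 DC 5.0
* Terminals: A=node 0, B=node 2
Nodal analysis, taking node 2 as the 0 V reference.
Source V1 fixes V_0 = 5 V.
KCL at each unknown node (sum of currents leaving = 0; resistances in Ω):
  Node 1: (V_1 - 5)/1100 + (V_1 - 0)/1.8 + (V_1 - 0)/910 = 0
Collecting terms: 0.5576 × V_1 = 0.004545  =>  V_1 = 0.008152 V
The requested potential is V_1 = 0.008152 V.

Final answer: V_1 = 0.008152 V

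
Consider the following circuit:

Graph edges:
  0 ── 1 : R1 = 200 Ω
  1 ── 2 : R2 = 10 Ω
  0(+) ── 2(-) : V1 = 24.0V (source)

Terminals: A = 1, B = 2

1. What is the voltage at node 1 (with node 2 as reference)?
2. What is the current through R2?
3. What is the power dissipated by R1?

Nodal analysis, taking node 2 as the 0 V reference.
Source V1 fixes V_0 = 24 V.
KCL at each unknown node (sum of currents leaving = 0; resistances in Ω):
  Node 1: (V_1 - 24)/200 + (V_1 - 0)/10 = 0
Collecting terms: 0.105 × V_1 = 0.12  =>  V_1 = 1.143 V
Part 1:
  Read off the nodal solution: V_1 = 1.143 V
Part 2:
  I_R2 = (V_1 - V_2)/R2 = (1.143 - 0)/10 = 0.1143 A
  Magnitude: I_R2 = 0.1143 A
Part 3:
  I_R1 = (V_0 - V_1)/R1 = (24 - 1.143)/200 = 0.1143 A
  P_R1 = I_R1² × R1 = (0.1143)² × 200 = 2.612 W

Final answers:
1. V_1 = 1.143 V
2. I_R2 = 0.1143 A
3. P_R1 = 2.612 W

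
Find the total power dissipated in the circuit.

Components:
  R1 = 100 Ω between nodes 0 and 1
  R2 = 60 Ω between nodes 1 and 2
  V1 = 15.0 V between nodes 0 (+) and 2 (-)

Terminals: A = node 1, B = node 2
Nodal analysis, taking node 2 as the 0 V reference.
Source V1 fixes V_0 = 15 V.
KCL at each unknown node (sum of currents leaving = 0; resistances in Ω):
  Node 1: (V_1 - 15)/100 + (V_1 - 0)/60 = 0
Collecting terms: 0.02667 × V_1 = 0.15  =>  V_1 = 5.625 V
Power in each resistor, P = (ΔV)²/R:
  P_R1 = (15 - 5.625)²/100 = 0.8789 W
  P_R2 = (5.625 - 0)²/60 = 0.5273 W
P_total = P_R1 + P_R2 = 1.406 W

Final answer: 1.406 W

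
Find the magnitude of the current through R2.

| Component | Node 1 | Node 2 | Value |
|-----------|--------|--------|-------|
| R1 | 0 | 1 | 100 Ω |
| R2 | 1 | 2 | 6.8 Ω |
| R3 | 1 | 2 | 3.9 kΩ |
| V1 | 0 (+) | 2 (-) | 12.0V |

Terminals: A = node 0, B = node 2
Nodal analysis, taking node 2 as the 0 V reference.
Source V1 fixes V_0 = 12 V.
KCL at each unknown node (sum of currents leaving = 0; resistances in Ω):
  Node 1: (V_1 - 12)/100 + (V_1 - 0)/6.8 + (V_1 - 0)/3900 = 0
Collecting terms: 0.1573 × V_1 = 0.12  =>  V_1 = 0.7628 V
I_R2 = (V_1 - V_2)/R2 = (0.7628 - 0)/6.8 = 0.1122 A
|I_R2| = 0.1122 A

Final answer: |I_R2| = 0.1122 A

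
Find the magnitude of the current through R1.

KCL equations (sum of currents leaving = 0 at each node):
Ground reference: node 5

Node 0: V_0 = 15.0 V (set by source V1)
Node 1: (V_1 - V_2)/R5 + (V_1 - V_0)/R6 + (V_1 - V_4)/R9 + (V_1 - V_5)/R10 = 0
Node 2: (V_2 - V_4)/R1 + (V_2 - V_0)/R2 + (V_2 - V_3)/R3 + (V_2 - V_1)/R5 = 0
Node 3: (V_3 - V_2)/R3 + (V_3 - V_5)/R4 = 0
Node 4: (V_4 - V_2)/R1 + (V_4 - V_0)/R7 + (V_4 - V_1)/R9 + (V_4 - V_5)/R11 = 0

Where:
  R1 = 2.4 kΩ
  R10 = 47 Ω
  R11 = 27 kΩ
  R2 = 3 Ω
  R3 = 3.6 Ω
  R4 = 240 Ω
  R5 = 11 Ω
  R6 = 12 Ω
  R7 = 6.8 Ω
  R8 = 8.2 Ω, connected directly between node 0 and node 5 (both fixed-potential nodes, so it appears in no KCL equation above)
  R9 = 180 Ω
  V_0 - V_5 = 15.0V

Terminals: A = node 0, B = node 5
Nodal analysis, taking node 5 as the 0 V reference.
Source V1 fixes V_0 = 15 V.
KCL at each unknown node (sum of currents leaving = 0; resistances in Ω):
  Node 1: (V_1 - V_2)/11 + (V_1 - 15)/12 + (V_1 - V_4)/180 + (V_1 - 0)/47 = 0
  Node 2: (V_2 - V_4)/2400 + (V_2 - 15)/3 + (V_2 - V_3)/3.6 + (V_2 - V_1)/11 = 0
  Node 3: (V_3 - V_2)/3.6 + (V_3 - 0)/240 = 0
  Node 4: (V_4 - V_2)/2400 + (V_4 - 15)/6.8 + (V_4 - V_1)/180 + (V_4 - 0)/27000 = 0
Collecting terms (coefficients in siemens):
  0.2011·V_1 - 0.09091·V_2 - 0.005556·V_4 = 1.25
  0.7024·V_2 - 0.09091·V_1 - 0.2778·V_3 - 0.0004167·V_4 = 5
  0.2819·V_3 - 0.2778·V_2 = 0
  0.1531·V_4 - 0.005556·V_1 - 0.0004167·V_2 = 2.206
Solving these 4 simultaneous equations (Gaussian elimination) gives:
  V_1 = 13.17 V, V_2 = 14.47 V, V_3 = 14.25 V, V_4 = 14.93 V
I_R1 = (V_2 - V_4)/R1 = (14.47 - 14.93)/2400 = -0.0001917 A
|I_R1| = 0.0001917 A

Final answer: |I_R1| = 0.0001917 A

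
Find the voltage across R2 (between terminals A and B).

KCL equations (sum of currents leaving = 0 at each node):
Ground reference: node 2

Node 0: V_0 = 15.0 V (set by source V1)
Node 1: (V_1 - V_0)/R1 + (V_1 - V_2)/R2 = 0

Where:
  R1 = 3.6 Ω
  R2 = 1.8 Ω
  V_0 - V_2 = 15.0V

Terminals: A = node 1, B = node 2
R1 and R2 are in series across V1 (node 0 → node 1 → node 2), and the output A–B is taken across R2, so this is a voltage divider.
Series current: I = V1/(R1 + R2) = 15/(3.6 + 1.8) = 15/5.4 = 2.778 A
V_R2 = I × R2 = V1 × R2/(R1 + R2) = 15 × 1.8/5.4 = 5 V

Final answer: 5 V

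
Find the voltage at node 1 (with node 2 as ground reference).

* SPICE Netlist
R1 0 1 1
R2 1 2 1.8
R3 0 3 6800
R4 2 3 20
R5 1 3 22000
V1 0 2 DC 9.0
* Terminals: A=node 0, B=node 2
Nodal analysis, taking node 2 as the 0 V reference.
Source V1 fixes V_0 = 9 V.
KCL at each unknown node (sum of currents leaving = 0; resistances in Ω):
  Node 1: (V_1 - 9)/1 + (V_1 - 0)/1.8 + (V_1 - V_3)/22000 = 0
  Node 3: (V_3 - 9)/6800 + (V_3 - 0)/20 + (V_3 - V_1)/22000 = 0
Collecting terms (coefficients in siemens):
  1.556·V_1 - 0.00004545·V_3 = 9
  0.05019·V_3 - 0.00004545·V_1 = 0.001324
Determinant D = (1.556)(0.05019) - (-0.00004545)(-0.00004545) = 0.07808
V_1 = [(9)(0.05019) - (-0.00004545)(0.001324)]/D = 5.786 V
V_3 = [(1.556)(0.001324) - (9)(-0.00004545)]/D = 0.03161 V
The requested potential is V_1 = 5.786 V.

Final answer: V_1 = 5.786 V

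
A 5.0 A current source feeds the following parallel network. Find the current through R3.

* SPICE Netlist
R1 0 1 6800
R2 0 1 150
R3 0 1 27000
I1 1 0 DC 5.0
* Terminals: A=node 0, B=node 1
All resistors sit directly between nodes 0 and 1, so they are in parallel and share one voltage V; the full source current 5 A splits among them.
1/R_par = 1/6800 + 1/150 + 1/27000 = 0.006851 S  =>  R_par = 146 Ω
V = I × R_par = 5 × 146 = 729.8 V
I_R3 = V/R3 = 729.8/27000 = 0.02703 A

Final answer: 0.02703 A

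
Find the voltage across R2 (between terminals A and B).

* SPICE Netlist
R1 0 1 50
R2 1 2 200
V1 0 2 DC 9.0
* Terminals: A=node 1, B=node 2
R1 and R2 are in series across V1 (node 0 → node 1 → node 2), and the output A–B is taken across R2, so this is a voltage divider.
Series current: I = V1/(R1 + R2) = 9/(50 + 200) = 9/250 = 0.036 A
V_R2 = I × R2 = V1 × R2/(R1 + R2) = 9 × 200/250 = 7.2 V

Final answer: 7.2 V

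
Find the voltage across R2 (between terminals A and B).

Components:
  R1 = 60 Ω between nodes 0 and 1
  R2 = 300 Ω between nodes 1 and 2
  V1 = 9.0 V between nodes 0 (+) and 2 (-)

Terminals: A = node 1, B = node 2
R1 and R2 are in series across V1 (node 0 → node 1 → node 2), and the output A–B is taken across R2, so this is a voltage divider.
Series current: I = V1/(R1 + R2) = 9/(60 + 300) = 9/360 = 0.025 A
V_R2 = I × R2 = V1 × R2/(R1 + R2) = 9 × 300/360 = 7.5 V

Final answer: 7.5 V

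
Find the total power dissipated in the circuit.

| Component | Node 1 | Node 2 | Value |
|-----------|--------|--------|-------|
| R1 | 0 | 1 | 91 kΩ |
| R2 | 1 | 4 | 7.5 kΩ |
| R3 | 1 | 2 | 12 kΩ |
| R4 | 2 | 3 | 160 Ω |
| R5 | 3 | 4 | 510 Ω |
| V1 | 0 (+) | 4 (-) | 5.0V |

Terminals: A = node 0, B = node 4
Nodal analysis, taking node 4 as the 0 V reference.
Source V1 fixes V_0 = 5 V.
KCL at each unknown node (sum of currents leaving = 0; resistances in Ω):
  Node 1: (V_1 - 5)/91000 + (V_1 - 0)/7500 + (V_1 - V_2)/12000 = 0
  Node 2: (V_2 - V_1)/12000 + (V_2 - V_3)/160 = 0
  Node 3: (V_3 - V_2)/160 + (V_3 - 0)/510 = 0
Collecting terms (coefficients in siemens):
  0.0002277·V_1 - 0.00008333·V_2 = 0.00005495
  0.006333·V_2 - 0.00008333·V_1 - 0.00625·V_3 = 0
  0.008211·V_3 - 0.00625·V_2 = 0
Solving these 3 simultaneous equations (Gaussian elimination) gives:
  V_1 = 0.2461 V, V_2 = 0.01301 V, V_3 = 0.009907 V
Power in each resistor, P = (ΔV)²/R:
  P_R1 = (5 - 0.2461)²/91000 = 0.0002483 W
  P_R2 = (0.2461 - 0)²/7500 = 0.000008076 W
  P_R3 = (0.2461 - 0.01301)²/12000 = 0.000004528 W
  P_R4 = (0.01301 - 0.009907)²/160 = 0.00000006037 W
  P_R5 = (0.009907 - 0)²/510 = 0.0000001924 W
P_total = P_R1 + P_R2 + P_R3 + P_R4 + P_R5 = 0.0002612 W

Final answer: 0.0002612 W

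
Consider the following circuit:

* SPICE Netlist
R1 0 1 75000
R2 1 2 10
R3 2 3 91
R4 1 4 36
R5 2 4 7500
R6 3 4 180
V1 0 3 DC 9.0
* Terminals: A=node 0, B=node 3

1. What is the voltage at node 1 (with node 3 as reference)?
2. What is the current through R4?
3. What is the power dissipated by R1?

Nodal analysis, taking node 3 as the 0 V reference.
Source V1 fixes V_0 = 9 V.
KCL at each unknown node (sum of currents leaving = 0; resistances in Ω):
  Node 1: (V_1 - 9)/75000 + (V_1 - V_2)/10 + (V_1 - V_4)/36 = 0
  Node 2: (V_2 - V_1)/10 + (V_2 - 0)/91 + (V_2 - V_4)/7500 = 0
  Node 4: (V_4 - V_1)/36 + (V_4 - V_2)/7500 + (V_4 - 0)/180 = 0
Collecting terms (coefficients in siemens):
  0.1278·V_1 - 0.1·V_2 - 0.02778·V_4 = 0.00012
  0.1111·V_2 - 0.1·V_1 - 0.0001333·V_4 = 0
  0.03347·V_4 - 0.02778·V_1 - 0.0001333·V_2 = 0
Solving these 3 simultaneous equations (Gaussian elimination) gives:
  V_1 = 0.008251 V, V_2 = 0.007433 V, V_4 = 0.006878 V
Part 1:
  Read off the nodal solution: V_1 = 0.008251 V
Part 2:
  I_R4 = (V_1 - V_4)/R4 = (0.008251 - 0.006878)/36 = 0.00003814 A
  Magnitude: I_R4 = 0.00003814 A
Part 3:
  I_R1 = (V_0 - V_1)/R1 = (9 - 0.008251)/75000 = 0.0001199 A
  P_R1 = I_R1² × R1 = (0.0001199)² × 75000 = 0.001078 W

Final answers:
1. V_1 = 0.008251 V
2. I_R4 = 3.814e-05 A
3. P_R1 = 0.001078 W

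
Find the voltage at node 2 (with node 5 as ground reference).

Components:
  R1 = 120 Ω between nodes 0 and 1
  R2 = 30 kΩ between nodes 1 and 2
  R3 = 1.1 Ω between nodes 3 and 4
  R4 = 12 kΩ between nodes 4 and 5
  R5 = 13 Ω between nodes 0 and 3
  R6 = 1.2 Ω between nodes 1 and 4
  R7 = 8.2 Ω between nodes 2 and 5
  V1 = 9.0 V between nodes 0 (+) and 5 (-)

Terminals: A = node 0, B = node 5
Nodal analysis, taking node 5 as the 0 V reference.
Source V1 fixes V_0 = 9 V.
KCL at each unknown node (sum of currents leaving = 0; resistances in Ω):
  Node 1: (V_1 - 9)/120 + (V_1 - V_2)/30000 + (V_1 - V_4)/1.2 = 0
  Node 2: (V_2 - V_1)/30000 + (V_2 - 0)/8.2 = 0
  Node 3: (V_3 - V_4)/1.1 + (V_3 - 9)/13 = 0
  Node 4: (V_4 - V_3)/1.1 + (V_4 - 0)/12000 + (V_4 - V_1)/1.2 = 0
Collecting terms (coefficients in siemens):
  0.8417·V_1 - 0.00003333·V_2 - 0.8333·V_4 = 0.075
  0.122·V_2 - 0.00003333·V_1 = 0
  0.986·V_3 - 0.9091·V_4 = 0.6923
  1.743·V_4 - 0.8333·V_1 - 0.9091·V_3 = 0
Solving these 4 simultaneous equations (Gaussian elimination) gives:
  V_1 = 8.987 V, V_2 = 0.002456 V, V_3 = 8.988 V, V_4 = 8.987 V
The requested potential is V_2 = 0.002456 V.

Final answer: V_2 = 0.002456 V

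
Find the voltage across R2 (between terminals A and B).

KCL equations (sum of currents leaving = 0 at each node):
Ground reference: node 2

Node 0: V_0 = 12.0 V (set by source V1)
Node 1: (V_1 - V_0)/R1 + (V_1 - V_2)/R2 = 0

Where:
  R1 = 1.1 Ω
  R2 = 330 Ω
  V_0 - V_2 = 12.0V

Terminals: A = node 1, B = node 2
R1 and R2 are in series across V1 (node 0 → node 1 → node 2), and the output A–B is taken across R2, so this is a voltage divider.
Series current: I = V1/(R1 + R2) = 12/(1.1 + 330) = 12/331.1 = 0.03624 A
V_R2 = I × R2 = V1 × R2/(R1 + R2) = 12 × 330/331.1 = 11.96 V

Final answer: 11.96 V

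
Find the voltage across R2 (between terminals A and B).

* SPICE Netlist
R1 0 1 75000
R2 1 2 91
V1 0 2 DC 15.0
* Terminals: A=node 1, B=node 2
R1 and R2 are in series across V1 (node 0 → node 1 → node 2), and the output A–B is taken across R2, so this is a voltage divider.
Series current: I = V1/(R1 + R2) = 15/(75000 + 91) = 15/75090 = 0.0001998 A
V_R2 = I × R2 = V1 × R2/(R1 + R2) = 15 × 91/75090 = 0.01818 V

Final answer: 0.01818 V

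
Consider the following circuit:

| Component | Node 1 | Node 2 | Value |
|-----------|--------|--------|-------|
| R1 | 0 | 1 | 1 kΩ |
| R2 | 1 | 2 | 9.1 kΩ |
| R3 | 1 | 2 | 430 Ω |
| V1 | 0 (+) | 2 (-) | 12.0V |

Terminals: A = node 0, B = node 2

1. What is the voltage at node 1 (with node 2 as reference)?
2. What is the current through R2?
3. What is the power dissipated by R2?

Nodal analysis, taking node 2 as the 0 V reference.
Source V1 fixes V_0 = 12 V.
KCL at each unknown node (sum of currents leaving = 0; resistances in Ω):
  Node 1: (V_1 - 12)/1000 + (V_1 - 0)/9100 + (V_1 - 0)/430 = 0
Collecting terms: 0.003435 × V_1 = 0.012  =>  V_1 = 3.493 V
Part 1:
  Read off the nodal solution: V_1 = 3.493 V
Part 2:
  I_R2 = (V_1 - V_2)/R2 = (3.493 - 0)/9100 = 0.0003838 A
  Magnitude: I_R2 = 0.0003838 A
Part 3:
  I_R2 = (V_1 - V_2)/R2 = (3.493 - 0)/9100 = 0.0003838 A
  P_R2 = I_R2² × R2 = (0.0003838)² × 9100 = 0.001341 W

Final answers:
1. V_1 = 3.493 V
2. I_R2 = 0.0003838 A
3. P_R2 = 0.001341 W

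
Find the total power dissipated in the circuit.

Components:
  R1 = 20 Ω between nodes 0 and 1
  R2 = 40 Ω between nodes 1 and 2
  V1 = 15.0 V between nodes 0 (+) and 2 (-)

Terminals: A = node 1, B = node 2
Nodal analysis, taking node 2 as the 0 V reference.
Source V1 fixes V_0 = 15 V.
KCL at each unknown node (sum of currents leaving = 0; resistances in Ω):
  Node 1: (V_1 - 15)/20 + (V_1 - 0)/40 = 0
Collecting terms: 0.075 × V_1 = 0.75  =>  V_1 = 10 V
Power in each resistor, P = (ΔV)²/R:
  P_R1 = (15 - 10)²/20 = 1.25 W
  P_R2 = (10 - 0)²/40 = 2.5 W
P_total = P_R1 + P_R2 = 3.75 W

Final answer: 3.75 W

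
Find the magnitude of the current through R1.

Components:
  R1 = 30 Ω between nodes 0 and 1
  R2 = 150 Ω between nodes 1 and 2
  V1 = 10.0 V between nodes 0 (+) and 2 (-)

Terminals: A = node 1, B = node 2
Nodal analysis, taking node 2 as the 0 V reference.
Source V1 fixes V_0 = 10 V.
KCL at each unknown node (sum of currents leaving = 0; resistances in Ω):
  Node 1: (V_1 - 10)/30 + (V_1 - 0)/150 = 0
Collecting terms: 0.04 × V_1 = 0.3333  =>  V_1 = 8.333 V
I_R1 = (V_0 - V_1)/R1 = (10 - 8.333)/30 = 0.05556 A
|I_R1| = 0.05556 A

Final answer: |I_R1| = 0.05556 A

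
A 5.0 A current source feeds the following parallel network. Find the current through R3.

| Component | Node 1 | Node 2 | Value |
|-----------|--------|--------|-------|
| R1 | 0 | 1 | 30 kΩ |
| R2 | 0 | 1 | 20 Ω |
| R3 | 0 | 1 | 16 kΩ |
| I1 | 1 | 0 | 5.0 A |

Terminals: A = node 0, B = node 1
All resistors sit directly between nodes 0 and 1, so they are in parallel and share one voltage V; the full source current 5 A splits among them.
1/R_par = 1/30000 + 1/20 + 1/16000 = 0.0501 S  =>  R_par = 19.96 Ω
V = I × R_par = 5 × 19.96 = 99.81 V
I_R3 = V/R3 = 99.81/16000 = 0.006238 A

Final answer: 0.006238 A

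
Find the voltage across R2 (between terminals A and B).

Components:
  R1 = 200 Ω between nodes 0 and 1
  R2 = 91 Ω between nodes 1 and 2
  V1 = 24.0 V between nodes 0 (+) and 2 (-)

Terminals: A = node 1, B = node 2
R1 and R2 are in series across V1 (node 0 → node 1 → node 2), and the output A–B is taken across R2, so this is a voltage divider.
Series current: I = V1/(R1 + R2) = 24/(200 + 91) = 24/291 = 0.08247 A
V_R2 = I × R2 = V1 × R2/(R1 + R2) = 24 × 91/291 = 7.505 V

Final answer: 7.505 V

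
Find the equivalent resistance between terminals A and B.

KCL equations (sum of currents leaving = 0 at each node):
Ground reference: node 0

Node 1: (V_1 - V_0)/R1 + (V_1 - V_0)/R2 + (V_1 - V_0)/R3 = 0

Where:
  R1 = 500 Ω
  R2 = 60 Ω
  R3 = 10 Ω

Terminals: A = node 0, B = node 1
Reduce the network between node 0 (A) and node 1 (B) by series/parallel combination:
  Rp1 = R1 ‖ R2 ‖ R3 (parallel, all between nodes 0 and 1) = 1/(1/500 + 1/60 + 1/10) = 8.427 Ω
R_eq = 8.427 Ω

Final answer: 8.427 Ω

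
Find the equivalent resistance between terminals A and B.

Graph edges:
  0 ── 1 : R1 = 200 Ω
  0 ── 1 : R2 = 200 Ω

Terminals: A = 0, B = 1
Reduce the network between node 0 (A) and node 1 (B) by series/parallel combination:
  Rp1 = R1 ‖ R2 (parallel, both between nodes 0 and 1) = 1/(1/200 + 1/200) = 100 Ω
R_eq = 100 Ω

Final answer: 100 Ω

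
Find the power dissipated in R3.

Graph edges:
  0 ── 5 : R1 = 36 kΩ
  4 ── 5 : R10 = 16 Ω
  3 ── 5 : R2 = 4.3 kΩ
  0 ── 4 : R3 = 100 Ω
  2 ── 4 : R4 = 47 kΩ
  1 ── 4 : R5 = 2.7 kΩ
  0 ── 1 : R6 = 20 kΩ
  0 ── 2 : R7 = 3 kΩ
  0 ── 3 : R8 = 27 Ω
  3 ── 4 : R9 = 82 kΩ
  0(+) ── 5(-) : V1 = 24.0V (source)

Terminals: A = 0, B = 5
Nodal analysis, taking node 5 as the 0 V reference.
Source V1 fixes V_0 = 24 V.
KCL at each unknown node (sum of currents leaving = 0; resistances in Ω):
  Node 1: (V_1 - V_4)/2700 + (V_1 - 24)/20000 = 0
  Node 2: (V_2 - V_4)/47000 + (V_2 - 24)/3000 = 0
  Node 3: (V_3 - 0)/4300 + (V_3 - 24)/27 + (V_3 - V_4)/82000 = 0
  Node 4: (V_4 - 24)/100 + (V_4 - V_2)/47000 + (V_4 - V_1)/2700 + (V_4 - V_3)/82000 + (V_4 - 0)/16 = 0
Collecting terms (coefficients in siemens):
  0.0004204·V_1 - 0.0003704·V_4 = 0.0012
  0.0003546·V_2 - 0.00002128·V_4 = 0.008
  0.03728·V_3 - 0.0000122·V_4 = 0.8889
  0.0729·V_4 - 0.0003704·V_1 - 0.00002128·V_2 - 0.0000122·V_3 = 0.24
Solving these 4 simultaneous equations (Gaussian elimination) gives:
  V_1 = 5.79 V, V_2 = 22.76 V, V_3 = 23.84 V, V_4 = 3.332 V
I_R3 = (V_0 - V_4)/R3 = (24 - 3.332)/100 = 0.2067 A
P_R3 = I_R3² × R3 = (0.2067)² × 100 = 4.272 W

Final answer: 4.272 W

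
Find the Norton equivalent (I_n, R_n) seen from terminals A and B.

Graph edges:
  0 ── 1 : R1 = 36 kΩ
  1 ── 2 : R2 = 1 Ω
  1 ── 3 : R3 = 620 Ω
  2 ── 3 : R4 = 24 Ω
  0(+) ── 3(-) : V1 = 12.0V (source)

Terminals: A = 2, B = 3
Find the Thévenin equivalent first; then I_n = V_th/R_th and R_n = R_th.
Step 1 — V_th is the open-circuit voltage V_A - V_B (nothing connected across the terminals).
Nodal analysis, taking node 3 as the 0 V reference.
Source V1 fixes V_0 = 12 V.
KCL at each unknown node (sum of currents leaving = 0; resistances in Ω):
  Node 1: (V_1 - 12)/36000 + (V_1 - V_2)/1 + (V_1 - 0)/620 = 0
  Node 2: (V_2 - V_1)/1 + (V_2 - 0)/24 = 0
Collecting terms (coefficients in siemens):
  1.002·V_1 - 1·V_2 = 0.0003333
  1.042·V_2 - 1·V_1 = 0
Determinant D = (1.002)(1.042) - (-1)(-1) = 0.04338
V_1 = [(0.0003333)(1.042) - (-1)(0)]/D = 0.008005 V
V_2 = [(1.002)(0) - (0.0003333)(-1)]/D = 0.007685 V
V_th = V_2 - V_3 = 0.007685 - 0 = 0.007685 V
Step 2 — R_th: zero the source — replace V1 by a short circuit (node 3 merges into node 0) — and find the resistance seen between A (node 2) and B (node 0).
Reduce the network between node 2 (A) and node 0 (B) by series/parallel combination:
  Rp1 = R1 ‖ R3 (parallel, both between nodes 0 and 1) = 1/(1/36000 + 1/620) = 609.5 Ω
  Rs1 = R2 + Rp1 (series, joined only at node 1) = 1 + 609.5 = 610.5 Ω
  Rp2 = R4 ‖ Rs1 (parallel, both between nodes 0 and 2) = 1/(1/24 + 1/610.5) = 23.09 Ω
R_th = 23.09 Ω
I_n = V_th/R_th = 0.007685/23.09 = 0.0003328 A, and R_n = R_th = 23.09 Ω

Final answer: I_n = 0.0003328 A, R_n = 23.09 Ω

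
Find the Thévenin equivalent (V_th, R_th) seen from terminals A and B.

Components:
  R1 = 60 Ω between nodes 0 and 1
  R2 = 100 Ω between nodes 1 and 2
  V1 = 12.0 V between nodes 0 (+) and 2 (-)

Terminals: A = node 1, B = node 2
Step 1 — V_th is the open-circuit voltage V_A - V_B (nothing connected across the terminals).
Nodal analysis, taking node 2 as the 0 V reference.
Source V1 fixes V_0 = 12 V.
KCL at each unknown node (sum of currents leaving = 0; resistances in Ω):
  Node 1: (V_1 - 12)/60 + (V_1 - 0)/100 = 0
Collecting terms: 0.02667 × V_1 = 0.2  =>  V_1 = 7.5 V
V_th = V_1 - V_2 = 7.5 - 0 = 7.5 V
Step 2 — R_th: zero the source — replace V1 by a short circuit (node 2 merges into node 0) — and find the resistance seen between A (node 1) and B (node 0).
Reduce the network between node 1 (A) and node 0 (B) by series/parallel combination:
  Rp1 = R1 ‖ R2 (parallel, both between nodes 0 and 1) = 1/(1/60 + 1/100) = 37.5 Ω
R_th = 37.5 Ω

Final answer: V_th = 7.5 V, R_th = 37.5 Ω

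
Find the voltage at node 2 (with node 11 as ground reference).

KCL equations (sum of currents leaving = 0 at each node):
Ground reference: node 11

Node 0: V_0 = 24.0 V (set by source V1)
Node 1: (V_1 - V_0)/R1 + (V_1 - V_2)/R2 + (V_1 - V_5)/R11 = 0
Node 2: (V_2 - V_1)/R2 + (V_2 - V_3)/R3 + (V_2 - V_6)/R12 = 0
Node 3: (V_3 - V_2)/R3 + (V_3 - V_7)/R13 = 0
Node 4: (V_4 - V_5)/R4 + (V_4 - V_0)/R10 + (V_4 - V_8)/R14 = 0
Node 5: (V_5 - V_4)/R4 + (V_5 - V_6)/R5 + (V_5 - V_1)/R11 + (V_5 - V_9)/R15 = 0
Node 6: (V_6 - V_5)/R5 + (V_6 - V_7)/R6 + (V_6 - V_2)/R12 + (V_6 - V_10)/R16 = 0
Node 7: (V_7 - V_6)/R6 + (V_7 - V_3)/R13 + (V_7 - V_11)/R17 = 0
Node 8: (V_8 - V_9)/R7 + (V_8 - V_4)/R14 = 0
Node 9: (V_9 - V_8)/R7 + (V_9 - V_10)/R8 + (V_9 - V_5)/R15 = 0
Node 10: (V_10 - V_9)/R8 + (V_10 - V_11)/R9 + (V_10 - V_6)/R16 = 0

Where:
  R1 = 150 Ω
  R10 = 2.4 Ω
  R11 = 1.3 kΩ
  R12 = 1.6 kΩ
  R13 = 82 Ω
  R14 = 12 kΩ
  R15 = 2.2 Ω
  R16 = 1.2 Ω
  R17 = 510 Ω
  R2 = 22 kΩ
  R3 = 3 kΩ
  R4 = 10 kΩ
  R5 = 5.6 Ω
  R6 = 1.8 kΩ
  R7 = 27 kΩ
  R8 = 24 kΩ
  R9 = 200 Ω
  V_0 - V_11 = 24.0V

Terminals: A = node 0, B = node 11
Nodal analysis, taking node 11 as the 0 V reference.
Source V1 fixes V_0 = 24 V.
KCL at each unknown node (sum of currents leaving = 0; resistances in Ω):
  Node 1: (V_1 - 24)/150 + (V_1 - V_2)/22000 + (V_1 - V_5)/1300 = 0
  Node 2: (V_2 - V_1)/22000 + (V_2 - V_3)/3000 + (V_2 - V_6)/1600 = 0
  Node 3: (V_3 - V_2)/3000 + (V_3 - V_7)/82 = 0
  Node 4: (V_4 - V_5)/10000 + (V_4 - 24)/2.4 + (V_4 - V_8)/12000 = 0
  Node 5: (V_5 - V_4)/10000 + (V_5 - V_6)/5.6 + (V_5 - V_1)/1300 + (V_5 - V_9)/2.2 = 0
  Node 6: (V_6 - V_5)/5.6 + (V_6 - V_7)/1800 + (V_6 - V_2)/1600 + (V_6 - V_10)/1.2 = 0
  Node 7: (V_7 - V_6)/1800 + (V_7 - V_3)/82 + (V_7 - 0)/510 = 0
  Node 8: (V_8 - V_9)/27000 + (V_8 - V_4)/12000 = 0
  Node 9: (V_9 - V_8)/27000 + (V_9 - V_10)/24000 + (V_9 - V_5)/2.2 = 0
  Node 10: (V_10 - V_9)/24000 + (V_10 - 0)/200 + (V_10 - V_6)/1.2 = 0
Collecting terms (coefficients in siemens):
  0.007481·V_1 - 0.00004545·V_2 - 0.0007692·V_5 = 0.16
  0.001004·V_2 - 0.00004545·V_1 - 0.0003333·V_3 - 0.000625·V_6 = 0
  0.01253·V_3 - 0.0003333·V_2 - 0.0122·V_7 = 0
  0.4168·V_4 - 0.0001·V_5 - 0.00008333·V_8 = 10
  0.634·V_5 - 0.0007692·V_1 - 0.0001·V_4 - 0.1786·V_6 - 0.4545·V_9 = 0
  1.013·V_6 - 0.000625·V_2 - 0.1786·V_5 - 0.0005556·V_7 - 0.8333·V_10 = 0
  0.01471·V_7 - 0.0122·V_3 - 0.0005556·V_6 = 0
  0.0001204·V_8 - 0.00008333·V_4 - 0.00003704·V_9 = 0
  0.4546·V_9 - 0.4545·V_5 - 0.00003704·V_8 - 0.00004167·V_10 = 0
  0.8384·V_10 - 0.8333·V_6 - 0.00004167·V_9 = 0
Solving these 10 simultaneous equations (Gaussian elimination) gives:
  V_1 = 21.74 V, V_2 = 3.304 V, V_3 = 1.057 V, V_4 = 23.99 V
  V_5 = 3.255 V, V_6 = 3.161 V, V_7 = 0.9955 V, V_8 = 17.61 V
  V_9 = 3.257 V, V_10 = 3.142 V
The requested potential is V_2 = 3.304 V.

Final answer: V_2 = 3.304 V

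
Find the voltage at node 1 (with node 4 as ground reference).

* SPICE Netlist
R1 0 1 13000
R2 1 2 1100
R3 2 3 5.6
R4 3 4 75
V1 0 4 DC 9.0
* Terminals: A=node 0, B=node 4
Nodal analysis, taking node 4 as the 0 V reference.
Source V1 fixes V_0 = 9 V.
KCL at each unknown node (sum of currents leaving = 0; resistances in Ω):
  Node 1: (V_1 - 9)/13000 + (V_1 - V_2)/1100 = 0
  Node 2: (V_2 - V_1)/1100 + (V_2 - V_3)/5.6 = 0
  Node 3: (V_3 - V_2)/5.6 + (V_3 - 0)/75 = 0
Collecting terms (coefficients in siemens):
  0.000986·V_1 - 0.0009091·V_2 = 0.0006923
  0.1795·V_2 - 0.0009091·V_1 - 0.1786·V_3 = 0
  0.1919·V_3 - 0.1786·V_2 = 0
Solving these 3 simultaneous equations (Gaussian elimination) gives:
  V_1 = 0.7493 V, V_2 = 0.05115 V, V_3 = 0.0476 V
The requested potential is V_1 = 0.7493 V.

Final answer: V_1 = 0.7493 V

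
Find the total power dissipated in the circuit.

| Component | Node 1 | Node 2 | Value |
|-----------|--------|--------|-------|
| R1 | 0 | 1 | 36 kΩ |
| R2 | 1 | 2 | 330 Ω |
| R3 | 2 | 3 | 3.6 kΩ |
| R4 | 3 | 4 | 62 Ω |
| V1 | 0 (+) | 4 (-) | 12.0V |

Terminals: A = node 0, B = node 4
Nodal analysis, taking node 4 as the 0 V reference.
Source V1 fixes V_0 = 12 V.
KCL at each unknown node (sum of currents leaving = 0; resistances in Ω):
  Node 1: (V_1 - 12)/36000 + (V_1 - V_2)/330 = 0
  Node 2: (V_2 - V_1)/330 + (V_2 - V_3)/3600 = 0
  Node 3: (V_3 - V_2)/3600 + (V_3 - 0)/62 = 0
Collecting terms (coefficients in siemens):
  0.003058·V_1 - 0.00303·V_2 = 0.0003333
  0.003308·V_2 - 0.00303·V_1 - 0.0002778·V_3 = 0
  0.01641·V_3 - 0.0002778·V_2 = 0
Solving these 3 simultaneous equations (Gaussian elimination) gives:
  V_1 = 1.198 V, V_2 = 1.099 V, V_3 = 0.0186 V
Power in each resistor, P = (ΔV)²/R:
  P_R1 = (12 - 1.198)²/36000 = 0.003241 W
  P_R2 = (1.198 - 1.099)²/330 = 0.00002971 W
  P_R3 = (1.099 - 0.0186)²/3600 = 0.0003241 W
  P_R4 = (0.0186 - 0)²/62 = 0.000005582 W
P_total = P_R1 + P_R2 + P_R3 + P_R4 = 0.003601 W

Final answer: 0.003601 W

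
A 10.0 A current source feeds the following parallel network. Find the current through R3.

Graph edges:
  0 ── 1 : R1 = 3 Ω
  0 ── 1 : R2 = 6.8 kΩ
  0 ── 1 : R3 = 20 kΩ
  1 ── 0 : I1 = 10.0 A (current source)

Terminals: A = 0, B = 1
All resistors sit directly between nodes 0 and 1, so they are in parallel and share one voltage V; the full source current 10 A splits among them.
1/R_par = 1/3 + 1/6800 + 1/20000 = 0.3335 S  =>  R_par = 2.998 Ω
V = I × R_par = 10 × 2.998 = 29.98 V
I_R3 = V/R3 = 29.98/20000 = 0.001499 A

Final answer: 0.001499 A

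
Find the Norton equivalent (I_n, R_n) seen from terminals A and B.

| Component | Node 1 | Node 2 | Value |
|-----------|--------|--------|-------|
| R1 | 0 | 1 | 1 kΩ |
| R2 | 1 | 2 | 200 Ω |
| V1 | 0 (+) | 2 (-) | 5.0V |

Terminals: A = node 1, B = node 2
Find the Thévenin equivalent first; then I_n = V_th/R_th and R_n = R_th.
Step 1 — V_th is the open-circuit voltage V_A - V_B (nothing connected across the terminals).
Nodal analysis, taking node 2 as the 0 V reference.
Source V1 fixes V_0 = 5 V.
KCL at each unknown node (sum of currents leaving = 0; resistances in Ω):
  Node 1: (V_1 - 5)/1000 + (V_1 - 0)/200 = 0
Collecting terms: 0.006 × V_1 = 0.005  =>  V_1 = 0.8333 V
V_th = V_1 - V_2 = 0.8333 - 0 = 0.8333 V
Step 2 — R_th: zero the source — replace V1 by a short circuit (node 2 merges into node 0) — and find the resistance seen between A (node 1) and B (node 0).
Reduce the network between node 1 (A) and node 0 (B) by series/parallel combination:
  Rp1 = R1 ‖ R2 (parallel, both between nodes 0 and 1) = 1/(1/1000 + 1/200) = 166.7 Ω
R_th = 166.7 Ω
I_n = V_th/R_th = 0.8333/166.7 = 0.005 A, and R_n = R_th = 166.7 Ω

Final answer: I_n = 0.005 A, R_n = 166.7 Ω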